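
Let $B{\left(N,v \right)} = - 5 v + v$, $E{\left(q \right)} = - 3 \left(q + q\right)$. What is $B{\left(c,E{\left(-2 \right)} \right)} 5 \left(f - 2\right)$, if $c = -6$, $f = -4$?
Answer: $1440$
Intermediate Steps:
$E{\left(q \right)} = - 6 q$ ($E{\left(q \right)} = - 3 \cdot 2 q = - 6 q$)
$B{\left(N,v \right)} = - 4 v$
$B{\left(c,E{\left(-2 \right)} \right)} 5 \left(f - 2\right) = - 4 \left(\left(-6\right) \left(-2\right)\right) 5 \left(-4 - 2\right) = \left(-4\right) 12 \cdot 5 \left(-6\right) = \left(-48\right) \left(-30\right) = 1440$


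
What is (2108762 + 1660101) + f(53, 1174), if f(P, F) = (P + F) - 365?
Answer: 3769725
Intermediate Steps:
f(P, F) = -365 + F + P (f(P, F) = (F + P) - 365 = -365 + F + P)
(2108762 + 1660101) + f(53, 1174) = (2108762 + 1660101) + (-365 + 1174 + 53) = 3768863 + 862 = 3769725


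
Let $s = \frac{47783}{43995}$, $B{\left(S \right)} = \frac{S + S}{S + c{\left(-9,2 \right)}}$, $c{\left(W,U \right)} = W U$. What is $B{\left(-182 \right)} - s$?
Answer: $\frac{322879}{439950} \approx 0.7339$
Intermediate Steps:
$c{\left(W,U \right)} = U W$
$B{\left(S \right)} = \frac{2 S}{-18 + S}$ ($B{\left(S \right)} = \frac{S + S}{S + 2 \left(-9\right)} = \frac{2 S}{S - 18} = \frac{2 S}{-18 + S}$)
$s = \frac{47783}{43995}$ ($s = 47783 \cdot \frac{1}{43995} = \frac{47783}{43995} \approx 1.0861$)
$B{\left(-182 \right)} - s = 2 \left(-182\right) \frac{1}{-18 - 182} - \frac{47783}{43995} = 2 \left(-182\right) \frac{1}{-200} - \frac{47783}{43995} = 2 \left(-182\right) \left(- \frac{1}{200}\right) - \frac{47783}{43995} = \frac{91}{50} - \frac{47783}{43995} = \frac{322879}{439950}$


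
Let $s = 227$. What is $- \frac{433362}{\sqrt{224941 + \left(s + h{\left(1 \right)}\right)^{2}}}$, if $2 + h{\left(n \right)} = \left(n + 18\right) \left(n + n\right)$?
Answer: $- \frac{216681 \sqrt{294110}}{147055} \approx -799.09$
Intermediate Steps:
$h{\left(n \right)} = -2 + 2 n \left(18 + n\right)$ ($h{\left(n \right)} = -2 + \left(n + 18\right) \left(n + n\right) = -2 + \left(18 + n\right) 2 n = -2 + 2 n \left(18 + n\right)$)
$- \frac{433362}{\sqrt{224941 + \left(s + h{\left(1 \right)}\right)^{2}}} = - \frac{433362}{\sqrt{224941 + \left(227 + \left(-2 + 2 \cdot 1^{2} + 36 \cdot 1\right)\right)^{2}}} = - \frac{433362}{\sqrt{224941 + \left(227 + \left(-2 + 2 \cdot 1 + 36\right)\right)^{2}}} = - \frac{433362}{\sqrt{224941 + \left(227 + \left(-2 + 2 + 36\right)\right)^{2}}} = - \frac{433362}{\sqrt{224941 + \left(227 + 36\right)^{2}}} = - \frac{433362}{\sqrt{224941 + 263^{2}}} = - \frac{433362}{\sqrt{224941 + 69169}} = - \frac{433362}{\sqrt{294110}} = - 433362 \frac{\sqrt{294110}}{294110} = - \frac{216681 \sqrt{294110}}{147055}$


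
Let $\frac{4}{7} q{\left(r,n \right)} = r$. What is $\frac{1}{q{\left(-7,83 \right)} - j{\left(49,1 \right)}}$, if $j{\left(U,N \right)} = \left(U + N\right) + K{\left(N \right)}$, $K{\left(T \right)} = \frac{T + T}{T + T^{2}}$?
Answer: $- \frac{4}{253} \approx -0.01581$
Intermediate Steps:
$q{\left(r,n \right)} = \frac{7 r}{4}$
$K{\left(T \right)} = \frac{2 T}{T + T^{2}}$
$j{\left(U,N \right)} = N + U + \frac{2}{1 + N}$ ($j{\left(U,N \right)} = \left(U + N\right) + \frac{2}{1 + N} = \left(N + U\right) + \frac{2}{1 + N} = N + U + \frac{2}{1 + N}$)
$\frac{1}{q{\left(-7,83 \right)} - j{\left(49,1 \right)}} = \frac{1}{\frac{7}{4} \left(-7\right) - \frac{2 + \left(1 + 1\right) \left(1 + 49\right)}{1 + 1}} = \frac{1}{- \frac{49}{4} - \frac{2 + 2 \cdot 50}{2}} = \frac{1}{- \frac{49}{4} - \frac{2 + 100}{2}} = \frac{1}{- \frac{49}{4} - \frac{1}{2} \cdot 102} = \frac{1}{- \frac{49}{4} - 51} = \frac{1}{- \frac{253}{4}} = - \frac{4}{253}$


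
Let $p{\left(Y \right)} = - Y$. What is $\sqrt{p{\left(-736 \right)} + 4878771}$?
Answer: $\sqrt{4879507} \approx 2209.0$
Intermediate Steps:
$\sqrt{p{\left(-736 \right)} + 4878771} = \sqrt{\left(-1\right) \left(-736\right) + 4878771} = \sqrt{736 + 4878771} = \sqrt{4879507}$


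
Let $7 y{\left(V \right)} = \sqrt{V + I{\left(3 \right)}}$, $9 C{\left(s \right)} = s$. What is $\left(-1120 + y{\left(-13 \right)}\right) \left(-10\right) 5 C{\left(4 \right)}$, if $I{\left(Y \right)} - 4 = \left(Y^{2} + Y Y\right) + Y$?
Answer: $\frac{224000}{9} - \frac{400 \sqrt{3}}{63} \approx 24878.0$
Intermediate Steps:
$I{\left(Y \right)} = 4 + Y + 2 Y^{2}$ ($I{\left(Y \right)} = 4 + \left(\left(Y^{2} + Y Y\right) + Y\right) = 4 + \left(\left(Y^{2} + Y^{2}\right) + Y\right) = 4 + \left(2 Y^{2} + Y\right) = 4 + \left(Y + 2 Y^{2}\right) = 4 + Y + 2 Y^{2}$)
$C{\left(s \right)} = \frac{s}{9}$
$y{\left(V \right)} = \frac{\sqrt{25 + V}}{7}$ ($y{\left(V \right)} = \frac{\sqrt{V + \left(4 + 3 + 2 \cdot 3^{2}\right)}}{7} = \frac{\sqrt{V + \left(4 + 3 + 2 \cdot 9\right)}}{7} = \frac{\sqrt{V + \left(4 + 3 + 18\right)}}{7} = \frac{\sqrt{V + 25}}{7} = \frac{\sqrt{25 + V}}{7}$)
$\left(-1120 + y{\left(-13 \right)}\right) \left(-10\right) 5 C{\left(4 \right)} = \left(-1120 + \frac{\sqrt{25 - 13}}{7}\right) \left(-10\right) 5 \cdot \frac{1}{9} \cdot 4 = \left(-1120 + \frac{\sqrt{12}}{7}\right) \left(\left(-50\right) \frac{4}{9}\right) = \left(-1120 + \frac{2 \sqrt{3}}{7}\right) \left(- \frac{200}{9}\right) = \frac{224000}{9} - \frac{400 \sqrt{3}}{63}$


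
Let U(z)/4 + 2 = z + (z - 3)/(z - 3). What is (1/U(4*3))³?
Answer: 1/85184 ≈ 1.1739e-5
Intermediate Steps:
U(z) = -4 + 4*z (U(z) = -8 + 4*(z + (z - 3)/(z - 3)) = -8 + 4*(z + (-3 + z)/(-3 + z)) = -8 + 4*(z + 1) = -8 + 4*(1 + z) = -8 + (4 + 4*z) = -4 + 4*z)
(1/U(4*3))³ = (1/(-4 + 4*(4*3)))³ = (1/(-4 + 4*12))³ = (1/(-4 + 48))³ = (1/44)³ = 1/85184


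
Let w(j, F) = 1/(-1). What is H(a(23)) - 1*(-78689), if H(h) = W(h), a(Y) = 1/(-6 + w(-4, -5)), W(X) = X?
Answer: 550822/7 ≈ 78689.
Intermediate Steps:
w(j, F) = -1 (w(j, F) = 1*(-1) = -1)
a(Y) = -⅐ (a(Y) = 1/(-6 - 1) = 1/(-7) = -⅐)
H(h) = h
H(a(23)) - 1*(-78689) = -⅐ - 1*(-78689) = -⅐ + 78689 = 550822/7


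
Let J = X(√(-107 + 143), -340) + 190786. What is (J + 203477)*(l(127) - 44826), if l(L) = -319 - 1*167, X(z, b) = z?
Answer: -17865116928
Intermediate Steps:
l(L) = -486 (l(L) = -319 - 167 = -486)
J = 190792 (J = √(-107 + 143) + 190786 = √36 + 190786 = 6 + 190786 = 190792)
(J + 203477)*(l(127) - 44826) = (190792 + 203477)*(-486 - 44826) = 394269*(-45312) = -17865116928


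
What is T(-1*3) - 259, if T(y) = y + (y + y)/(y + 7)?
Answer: -527/2 ≈ -263.50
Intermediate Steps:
T(y) = y + 2*y/(7 + y) (T(y) = y + (2*y)/(7 + y) = y + 2*y/(7 + y))
T(-1*3) - 259 = (-1*3)*(9 - 1*3)/(7 - 1*3) - 259 = -3*(9 - 3)/(7 - 3) - 259 = -3*6/4 - 259 = -3*¼*6 - 259 = -9/2 - 259 = -527/2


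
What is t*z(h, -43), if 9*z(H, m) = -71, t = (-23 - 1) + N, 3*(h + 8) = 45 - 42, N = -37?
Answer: 4331/9 ≈ 481.22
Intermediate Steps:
h = -7 (h = -8 + (45 - 42)/3 = -8 + (1/3)*3 = -8 + 1 = -7)
t = -61 (t = (-23 - 1) - 37 = -24 - 37 = -61)
z(H, m) = -71/9 (z(H, m) = (1/9)*(-71) = -71/9)
t*z(h, -43) = -61*(-71/9) = 4331/9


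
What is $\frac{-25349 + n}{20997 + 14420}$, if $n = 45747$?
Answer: $\frac{20398}{35417} \approx 0.57594$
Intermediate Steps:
$\frac{-25349 + n}{20997 + 14420} = \frac{-25349 + 45747}{20997 + 14420} = \frac{20398}{35417}$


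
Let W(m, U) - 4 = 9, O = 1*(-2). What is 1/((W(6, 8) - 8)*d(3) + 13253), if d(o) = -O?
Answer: 1/13263 ≈ 7.5398e-5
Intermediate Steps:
O = -2
W(m, U) = 13 (W(m, U) = 4 + 9 = 13)
d(o) = 2 (d(o) = -1*(-2) = 2)
1/((W(6, 8) - 8)*d(3) + 13253) = 1/((13 - 8)*2 + 13253) = 1/(5*2 + 13253) = 1/(10 + 13253) = 1/13263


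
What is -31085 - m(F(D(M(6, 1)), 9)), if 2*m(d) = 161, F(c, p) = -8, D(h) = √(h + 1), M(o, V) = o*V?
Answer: -62331/2 ≈ -31166.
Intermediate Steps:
M(o, V) = V*o
D(h) = √(1 + h)
m(d) = 161/2 (m(d) = (½)*161 = 161/2)
-31085 - m(F(D(M(6, 1)), 9)) = -31085 - 1*161/2 = -31085 - 161/2 = -62331/2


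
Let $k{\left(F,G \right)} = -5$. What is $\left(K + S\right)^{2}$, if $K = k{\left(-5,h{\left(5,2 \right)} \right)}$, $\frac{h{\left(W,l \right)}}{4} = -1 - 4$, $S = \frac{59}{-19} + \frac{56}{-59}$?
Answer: $\frac{103022500}{1256641} \approx 81.982$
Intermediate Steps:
$S = - \frac{4545}{1121}$ ($S = 59 \left(- \frac{1}{19}\right) + 56 \left(- \frac{1}{59}\right) = - \frac{59}{19} - \frac{56}{59} = - \frac{4545}{1121} \approx -4.0544$)
$h{\left(W,l \right)} = -20$ ($h{\left(W,l \right)} = 4 \left(-1 - 4\right) = 4 \left(-5\right) = -20$)
$K = -5$
$\left(K + S\right)^{2} = \left(-5 - \frac{4545}{1121}\right)^{2} = \left(- \frac{10150}{1121}\right)^{2} = \frac{103022500}{1256641}$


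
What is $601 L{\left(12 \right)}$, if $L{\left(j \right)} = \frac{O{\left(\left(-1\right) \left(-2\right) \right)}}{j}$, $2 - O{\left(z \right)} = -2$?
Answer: $\frac{601}{3} \approx 200.33$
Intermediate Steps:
$O{\left(z \right)} = 4$ ($O{\left(z \right)} = 2 - -2 = 2 + 2 = 4$)
$L{\left(j \right)} = \frac{4}{j}$
$601 L{\left(12 \right)} = 601 \cdot \frac{4}{12} = 601 \cdot 4 \cdot \frac{1}{12} = 601 \cdot \frac{1}{3} = \frac{601}{3}$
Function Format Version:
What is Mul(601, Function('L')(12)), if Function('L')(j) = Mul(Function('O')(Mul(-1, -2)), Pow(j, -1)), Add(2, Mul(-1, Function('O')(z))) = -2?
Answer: Rational(601, 3) ≈ 200.33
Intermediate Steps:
Function('O')(z) = 4 (Function('O')(z) = Add(2, Mul(-1, -2)) = Add(2, 2) = 4)
Function('L')(j) = Mul(4, Pow(j, -1))
Mul(601, Function('L')(12)) = Mul(601, Mul(4, Pow(12, -1))) = Mul(601, Mul(4, Rational(1, 12))) = Mul(601, Rational(1, 3)) = Rational(601, 3)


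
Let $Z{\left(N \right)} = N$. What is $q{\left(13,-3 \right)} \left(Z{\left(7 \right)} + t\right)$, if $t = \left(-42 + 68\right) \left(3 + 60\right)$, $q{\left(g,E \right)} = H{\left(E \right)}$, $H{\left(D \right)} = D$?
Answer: $-4935$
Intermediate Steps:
$q{\left(g,E \right)} = E$
$t = 1638$ ($t = 26 \cdot 63 = 1638$)
$q{\left(13,-3 \right)} \left(Z{\left(7 \right)} + t\right) = - 3 \left(7 + 1638\right) = \left(-3\right) 1645 = -4935$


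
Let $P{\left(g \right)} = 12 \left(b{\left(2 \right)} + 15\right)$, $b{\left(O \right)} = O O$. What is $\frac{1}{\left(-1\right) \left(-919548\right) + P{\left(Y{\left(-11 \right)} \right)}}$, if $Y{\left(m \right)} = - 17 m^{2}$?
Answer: $\frac{1}{919776} \approx 1.0872 \cdot 10^{-6}$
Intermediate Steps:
$b{\left(O \right)} = O^{2}$
$P{\left(g \right)} = 228$ ($P{\left(g \right)} = 12 \left(2^{2} + 15\right) = 12 \left(4 + 15\right) = 12 \cdot 19 = 228$)
$\frac{1}{\left(-1\right) \left(-919548\right) + P{\left(Y{\left(-11 \right)} \right)}} = \frac{1}{\left(-1\right) \left(-919548\right) + 228} = \frac{1}{919548 + 228} = \frac{1}{919776}$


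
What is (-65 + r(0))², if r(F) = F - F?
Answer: 4225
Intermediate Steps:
r(F) = 0
(-65 + r(0))² = (-65 + 0)² = (-65)² = 4225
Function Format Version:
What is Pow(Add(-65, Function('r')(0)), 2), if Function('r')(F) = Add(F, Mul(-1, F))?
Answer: 4225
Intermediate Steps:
Function('r')(F) = 0
Pow(Add(-65, Function('r')(0)), 2) = Pow(Add(-65, 0), 2) = Pow(-65, 2) = 4225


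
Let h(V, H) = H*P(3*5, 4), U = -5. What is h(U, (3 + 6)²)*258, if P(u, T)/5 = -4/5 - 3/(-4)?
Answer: -10449/2 ≈ -5224.5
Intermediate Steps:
P(u, T) = -¼ (P(u, T) = 5*(-4/5 - 3/(-4)) = 5*(-4*⅕ - 3*(-¼)) = 5*(-⅘ + ¾) = 5*(-1/20) = -¼)
h(V, H) = -H/4 (h(V, H) = H*(-¼) = -H/4)
h(U, (3 + 6)²)*258 = -(3 + 6)²/4*258 = -¼*9²*258 = -¼*81*258 = -81/4*258 = -10449/2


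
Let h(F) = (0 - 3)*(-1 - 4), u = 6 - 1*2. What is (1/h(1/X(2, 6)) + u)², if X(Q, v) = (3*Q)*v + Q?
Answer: 3721/225 ≈ 16.538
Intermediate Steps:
u = 4 (u = 6 - 2 = 4)
X(Q, v) = Q + 3*Q*v (X(Q, v) = 3*Q*v + Q = Q + 3*Q*v)
h(F) = 15 (h(F) = -3*(-5) = 15)
(1/h(1/X(2, 6)) + u)² = (1/15 + 4)² = (61/15)² = 3721/225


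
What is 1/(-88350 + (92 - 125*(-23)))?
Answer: -1/85383 ≈ -1.1712e-5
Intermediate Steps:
1/(-88350 + (92 - 125*(-23))) = 1/(-88350 + (92 + 2875)) = 1/(-88350 + 2967) = 1/(-85383) = -1/85383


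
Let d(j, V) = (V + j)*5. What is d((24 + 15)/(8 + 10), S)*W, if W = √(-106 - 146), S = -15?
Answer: -385*I*√7 ≈ -1018.6*I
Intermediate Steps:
d(j, V) = 5*V + 5*j
W = 6*I*√7 (W = √(-252) = 6*I*√7 ≈ 15.875*I)
d((24 + 15)/(8 + 10), S)*W = (5*(-15) + 5*((24 + 15)/(8 + 10)))*(6*I*√7) = (-75 + 5*(39/18))*(6*I*√7) = (-75 + 5*(39*(1/18)))*(6*I*√7) = (-75 + 5*(13/6))*(6*I*√7) = (-75 + 65/6)*(6*I*√7) = -385*I*√7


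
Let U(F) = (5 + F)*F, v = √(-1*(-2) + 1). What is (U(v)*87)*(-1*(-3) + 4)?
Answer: 1827 + 3045*√3 ≈ 7101.1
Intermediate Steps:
v = √3 (v = √(2 + 1) = √3 ≈ 1.7320)
U(F) = F*(5 + F)
(U(v)*87)*(-1*(-3) + 4) = ((√3*(5 + √3))*87)*(-1*(-3) + 4) = (87*√3*(5 + √3))*(3 + 4) = (87*√3*(5 + √3))*7 = 609*√3*(5 + √3)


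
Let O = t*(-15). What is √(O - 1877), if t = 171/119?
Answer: 2*I*√6721358/119 ≈ 43.572*I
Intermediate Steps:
t = 171/119 (t = 171*(1/119) = 171/119 ≈ 1.4370)
O = -2565/119 (O = (171/119)*(-15) = -2565/119 ≈ -21.555)
√(O - 1877) = √(-2565/119 - 1877) = √(-225928/119) = 2*I*√6721358/119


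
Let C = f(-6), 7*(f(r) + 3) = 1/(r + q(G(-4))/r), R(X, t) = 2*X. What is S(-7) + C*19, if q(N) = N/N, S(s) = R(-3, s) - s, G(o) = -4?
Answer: -14618/259 ≈ -56.440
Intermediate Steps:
S(s) = -6 - s (S(s) = 2*(-3) - s = -6 - s)
q(N) = 1
f(r) = -3 + 1/(7*(r + 1/r))
C = -783/259 (C = (-21 - 6 - 21*(-6)²)/(7*(1 + (-6)²)) = (-21 - 6 - 21*36)/(7*(1 + 36)) = (⅐)*(-21 - 6 - 756)/37 = (⅐)*(1/37)*(-783) = -783/259 ≈ -3.0232)
S(-7) + C*19 = (-6 - 1*(-7)) - 783/259*19 = (-6 + 7) - 14877/259 = 1 - 14877/259 = -14618/259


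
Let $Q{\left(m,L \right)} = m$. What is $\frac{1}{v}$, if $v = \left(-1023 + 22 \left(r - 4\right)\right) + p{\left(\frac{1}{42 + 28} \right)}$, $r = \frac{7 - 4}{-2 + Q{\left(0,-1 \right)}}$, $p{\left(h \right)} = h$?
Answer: $- \frac{70}{80079} \approx -0.00087414$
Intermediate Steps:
$r = - \frac{3}{2}$ ($r = \frac{7 - 4}{-2 + 0} = \frac{3}{-2} = 3 \left(- \frac{1}{2}\right) = - \frac{3}{2} \approx -1.5$)
$v = - \frac{80079}{70}$ ($v = \left(-1023 + 22 \left(- \frac{3}{2} - 4\right)\right) + \frac{1}{42 + 28} = \left(-1023 + 22 \left(- \frac{11}{2}\right)\right) + \frac{1}{70} = \left(-1023 - 121\right) + \frac{1}{70} = -1144 + \frac{1}{70} = - \frac{80079}{70} \approx -1144.0$)
$\frac{1}{v} = \frac{1}{- \frac{80079}{70}} = - \frac{70}{80079}$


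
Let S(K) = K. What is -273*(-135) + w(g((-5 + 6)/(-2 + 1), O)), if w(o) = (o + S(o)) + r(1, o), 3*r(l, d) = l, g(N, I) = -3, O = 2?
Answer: 110548/3 ≈ 36849.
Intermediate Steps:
r(l, d) = l/3
w(o) = ⅓ + 2*o (w(o) = (o + o) + (⅓)*1 = 2*o + ⅓ = ⅓ + 2*o)
-273*(-135) + w(g((-5 + 6)/(-2 + 1), O)) = -273*(-135) + (⅓ + 2*(-3)) = 36855 + (⅓ - 6) = 36855 - 17/3 = 110548/3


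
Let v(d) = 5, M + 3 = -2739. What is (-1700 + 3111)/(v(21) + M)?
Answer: -83/161 ≈ -0.51553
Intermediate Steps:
M = -2742 (M = -3 - 2739 = -2742)
(-1700 + 3111)/(v(21) + M) = (-1700 + 3111)/(5 - 2742) = 1411/(-2737) = 1411*(-1/2737) = -83/161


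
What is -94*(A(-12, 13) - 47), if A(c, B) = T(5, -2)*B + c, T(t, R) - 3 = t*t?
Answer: -28670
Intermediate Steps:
T(t, R) = 3 + t² (T(t, R) = 3 + t*t = 3 + t²)
A(c, B) = c + 28*B (A(c, B) = (3 + 5²)*B + c = (3 + 25)*B + c = 28*B + c = c + 28*B)
-94*(A(-12, 13) - 47) = -94*((-12 + 28*13) - 47) = -94*((-12 + 364) - 47) = -94*(352 - 47) = -94*305 = -28670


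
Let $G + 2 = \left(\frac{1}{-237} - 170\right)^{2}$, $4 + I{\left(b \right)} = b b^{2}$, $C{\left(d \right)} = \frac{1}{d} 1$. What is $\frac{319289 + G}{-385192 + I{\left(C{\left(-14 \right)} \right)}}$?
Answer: $- \frac{53665495128896}{59369387452425} \approx -0.90392$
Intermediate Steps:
$C{\left(d \right)} = \frac{1}{d}$
$I{\left(b \right)} = -4 + b^{3}$ ($I{\left(b \right)} = -4 + b b^{2} = -4 + b^{3}$)
$G = \frac{1623252343}{56169}$ ($G = -2 + \left(\frac{1}{-237} - 170\right)^{2} = -2 + \left(- \frac{1}{237} - 170\right)^{2} = -2 + \left(- \frac{40291}{237}\right)^{2} = -2 + \frac{1623364681}{56169} = \frac{1623252343}{56169} \approx 28899.0$)
$\frac{319289 + G}{-385192 + I{\left(C{\left(-14 \right)} \right)}} = \frac{319289 + \frac{1623252343}{56169}}{-385192 - \left(4 - \left(\frac{1}{-14}\right)^{3}\right)} = \frac{19557396184}{56169 \left(-385192 - \left(4 - \left(- \frac{1}{14}\right)^{3}\right)\right)} = \frac{19557396184}{56169 \left(-385192 - \frac{10977}{2744}\right)} = \frac{19557396184}{56169 \left(- \frac{1056977825}{2744}\right)} = \frac{19557396184}{56169} \left(- \frac{2744}{1056977825}\right) = - \frac{53665495128896}{59369387452425}$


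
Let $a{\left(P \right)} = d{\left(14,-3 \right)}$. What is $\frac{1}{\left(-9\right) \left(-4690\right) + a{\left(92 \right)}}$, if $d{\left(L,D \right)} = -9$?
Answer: $\frac{1}{42201} \approx 2.3696 \cdot 10^{-5}$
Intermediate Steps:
$a{\left(P \right)} = -9$
$\frac{1}{\left(-9\right) \left(-4690\right) + a{\left(92 \right)}} = \frac{1}{\left(-9\right) \left(-4690\right) - 9} = \frac{1}{42210 - 9} = \frac{1}{42201}$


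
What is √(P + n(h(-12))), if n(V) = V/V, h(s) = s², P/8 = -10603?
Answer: I*√84823 ≈ 291.24*I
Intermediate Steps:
P = -84824 (P = 8*(-10603) = -84824)
n(V) = 1
√(P + n(h(-12))) = √(-84824 + 1) = √(-84823) = I*√84823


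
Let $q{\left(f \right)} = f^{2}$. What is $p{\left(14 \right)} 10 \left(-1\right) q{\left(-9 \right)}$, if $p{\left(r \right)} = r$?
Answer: $-11340$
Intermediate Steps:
$p{\left(14 \right)} 10 \left(-1\right) q{\left(-9 \right)} = 14 \cdot 10 \left(-1\right) \left(-9\right)^{2} = 14 \left(-10\right) 81 = \left(-140\right) 81 = -11340$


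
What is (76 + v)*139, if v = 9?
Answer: 11815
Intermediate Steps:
(76 + v)*139 = (76 + 9)*139 = 85*139 = 11815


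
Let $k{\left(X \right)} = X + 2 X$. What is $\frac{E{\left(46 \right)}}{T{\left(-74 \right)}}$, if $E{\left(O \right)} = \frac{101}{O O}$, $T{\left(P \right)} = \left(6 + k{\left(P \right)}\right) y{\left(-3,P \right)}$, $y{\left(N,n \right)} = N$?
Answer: $\frac{101}{1371168} \approx 7.366 \cdot 10^{-5}$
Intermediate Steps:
$k{\left(X \right)} = 3 X$
$T{\left(P \right)} = -18 - 9 P$ ($T{\left(P \right)} = \left(6 + 3 P\right) \left(-3\right) = -18 - 9 P$)
$E{\left(O \right)} = \frac{101}{O^{2}}$
$\frac{E{\left(46 \right)}}{T{\left(-74 \right)}} = \frac{101 \cdot \frac{1}{2116}}{-18 - -666} = \frac{101 \cdot \frac{1}{2116}}{-18 + 666} = \frac{101}{2116 \cdot 648} = \frac{101}{2116} \cdot \frac{1}{648} = \frac{101}{1371168}$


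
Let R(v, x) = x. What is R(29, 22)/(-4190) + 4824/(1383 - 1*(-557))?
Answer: 504247/203215 ≈ 2.4813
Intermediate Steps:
R(29, 22)/(-4190) + 4824/(1383 - 1*(-557)) = 22/(-4190) + 4824/(1383 - 1*(-557)) = 22*(-1/4190) + 4824/(1383 + 557) = -11/2095 + 4824/1940 = -11/2095 + 4824*(1/1940) = -11/2095 + 1206/485 = 504247/203215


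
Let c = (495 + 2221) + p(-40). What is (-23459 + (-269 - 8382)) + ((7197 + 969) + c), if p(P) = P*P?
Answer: -19628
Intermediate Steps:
p(P) = P²
c = 4316 (c = (495 + 2221) + (-40)² = 2716 + 1600 = 4316)
(-23459 + (-269 - 8382)) + ((7197 + 969) + c) = (-23459 + (-269 - 8382)) + ((7197 + 969) + 4316) = (-23459 - 8651) + (8166 + 4316) = -32110 + 12482 = -19628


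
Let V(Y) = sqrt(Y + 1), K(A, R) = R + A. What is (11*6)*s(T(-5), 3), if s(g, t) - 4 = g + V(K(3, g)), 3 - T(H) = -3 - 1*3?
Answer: 858 + 66*sqrt(13) ≈ 1096.0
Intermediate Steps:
T(H) = 9 (T(H) = 3 - (-3 - 1*3) = 3 - (-3 - 3) = 3 - 1*(-6) = 3 + 6 = 9)
K(A, R) = A + R
V(Y) = sqrt(1 + Y)
s(g, t) = 4 + g + sqrt(4 + g) (s(g, t) = 4 + (g + sqrt(1 + (3 + g))) = 4 + (g + sqrt(4 + g)) = 4 + g + sqrt(4 + g))
(11*6)*s(T(-5), 3) = (11*6)*(4 + 9 + sqrt(4 + 9)) = 66*(4 + 9 + sqrt(13)) = 66*(13 + sqrt(13)) = 858 + 66*sqrt(13)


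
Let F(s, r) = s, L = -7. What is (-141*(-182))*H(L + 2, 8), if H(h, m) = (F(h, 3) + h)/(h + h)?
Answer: 25662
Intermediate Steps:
H(h, m) = 1 (H(h, m) = (h + h)/(h + h) = (2*h)/((2*h)) = (2*h)*(1/(2*h)) = 1)
(-141*(-182))*H(L + 2, 8) = -141*(-182)*1 = 25662*1 = 25662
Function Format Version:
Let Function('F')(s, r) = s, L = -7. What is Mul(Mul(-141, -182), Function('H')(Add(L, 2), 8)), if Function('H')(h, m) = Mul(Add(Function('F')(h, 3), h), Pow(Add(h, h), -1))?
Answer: 25662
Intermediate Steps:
Function('H')(h, m) = 1 (Function('H')(h, m) = Mul(Add(h, h), Pow(Add(h, h), -1)) = Mul(Mul(2, h), Pow(Mul(2, h), -1)) = Mul(Mul(2, h), Mul(Rational(1, 2), Pow(h, -1))) = 1)
Mul(Mul(-141, -182), Function('H')(Add(L, 2), 8)) = Mul(Mul(-141, -182), 1) = Mul(25662, 1) = 25662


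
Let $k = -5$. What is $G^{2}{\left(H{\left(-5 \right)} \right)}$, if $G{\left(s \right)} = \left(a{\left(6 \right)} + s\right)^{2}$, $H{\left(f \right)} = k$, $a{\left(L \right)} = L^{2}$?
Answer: $923521$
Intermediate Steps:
$H{\left(f \right)} = -5$
$G{\left(s \right)} = \left(36 + s\right)^{2}$ ($G{\left(s \right)} = \left(6^{2} + s\right)^{2} = \left(36 + s\right)^{2}$)
$G^{2}{\left(H{\left(-5 \right)} \right)} = \left(\left(36 - 5\right)^{2}\right)^{2} = \left(31^{2}\right)^{2} = 961^{2} = 923521$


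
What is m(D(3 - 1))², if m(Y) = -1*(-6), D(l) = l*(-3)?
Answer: 36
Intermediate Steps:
D(l) = -3*l
m(Y) = 6
m(D(3 - 1))² = 6² = 36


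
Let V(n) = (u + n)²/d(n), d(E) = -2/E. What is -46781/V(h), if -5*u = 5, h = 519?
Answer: 6683/9947154 ≈ 0.00067185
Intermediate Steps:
u = -1 (u = -⅕*5 = -1)
V(n) = -n*(-1 + n)²/2 (V(n) = (-1 + n)²/((-2/n)) = (-1 + n)²*(-n/2) = -n*(-1 + n)²/2)
-46781/V(h) = -46781*(-2/(519*(-1 + 519)²)) = -46781/((-½*519*518²)) = -46781/((-½*519*268324)) = -46781/(-69630078) = -46781*(-1/69630078) = 6683/9947154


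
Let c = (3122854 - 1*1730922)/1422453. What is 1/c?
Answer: 1422453/1391932 ≈ 1.0219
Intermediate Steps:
c = 1391932/1422453 (c = (3122854 - 1730922)*(1/1422453) = 1391932*(1/1422453) = 1391932/1422453 ≈ 0.97854)
1/c = 1/(1391932/1422453) = 1422453/1391932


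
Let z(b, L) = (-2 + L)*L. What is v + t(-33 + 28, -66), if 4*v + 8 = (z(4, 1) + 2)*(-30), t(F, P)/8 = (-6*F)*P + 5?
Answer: -31619/2 ≈ -15810.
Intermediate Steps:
z(b, L) = L*(-2 + L)
t(F, P) = 40 - 48*F*P (t(F, P) = 8*((-6*F)*P + 5) = 8*(-6*F*P + 5) = 8*(5 - 6*F*P) = 40 - 48*F*P)
v = -19/2 (v = -2 + ((1*(-2 + 1) + 2)*(-30))/4 = -2 + ((1*(-1) + 2)*(-30))/4 = -2 + ((-1 + 2)*(-30))/4 = -2 + (1*(-30))/4 = -2 + (1/4)*(-30) = -2 - 15/2 = -19/2 ≈ -9.5000)
v + t(-33 + 28, -66) = -19/2 + (40 - 48*(-33 + 28)*(-66)) = -19/2 + (40 - 48*(-5)*(-66)) = -19/2 + (40 - 15840) = -19/2 - 15800 = -31619/2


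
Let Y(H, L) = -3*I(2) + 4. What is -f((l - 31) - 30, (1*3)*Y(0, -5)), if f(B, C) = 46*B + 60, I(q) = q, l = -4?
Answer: 2930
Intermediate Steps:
Y(H, L) = -2 (Y(H, L) = -3*2 + 4 = -6 + 4 = -2)
f(B, C) = 60 + 46*B
-f((l - 31) - 30, (1*3)*Y(0, -5)) = -(60 + 46*((-4 - 31) - 30)) = -(60 + 46*(-35 - 30)) = -(60 + 46*(-65)) = -(60 - 2990) = -1*(-2930) = 2930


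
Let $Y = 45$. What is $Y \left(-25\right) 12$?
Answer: $-13500$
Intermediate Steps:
$Y \left(-25\right) 12 = 45 \left(-25\right) 12 = \left(-1125\right) 12 = -13500$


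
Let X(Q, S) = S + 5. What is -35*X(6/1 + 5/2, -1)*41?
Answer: -5740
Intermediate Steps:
X(Q, S) = 5 + S
-35*X(6/1 + 5/2, -1)*41 = -35*(5 - 1)*41 = -35*4*41 = -140*41 = -5740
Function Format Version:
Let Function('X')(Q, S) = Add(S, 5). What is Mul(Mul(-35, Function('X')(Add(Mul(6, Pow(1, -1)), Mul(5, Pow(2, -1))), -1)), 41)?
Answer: -5740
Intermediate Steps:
Function('X')(Q, S) = Add(5, S)
Mul(Mul(-35, Function('X')(Add(Mul(6, Pow(1, -1)), Mul(5, Pow(2, -1))), -1)), 41) = Mul(Mul(-35, Add(5, -1)), 41) = Mul(Mul(-35, 4), 41) = Mul(-140, 41) = -5740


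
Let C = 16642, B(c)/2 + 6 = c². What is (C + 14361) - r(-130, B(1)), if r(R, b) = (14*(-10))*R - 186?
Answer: 12989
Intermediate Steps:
B(c) = -12 + 2*c²
r(R, b) = -186 - 140*R (r(R, b) = -140*R - 186 = -186 - 140*R)
(C + 14361) - r(-130, B(1)) = (16642 + 14361) - (-186 - 140*(-130)) = 31003 - (-186 + 18200) = 31003 - 1*18014 = 31003 - 18014 = 12989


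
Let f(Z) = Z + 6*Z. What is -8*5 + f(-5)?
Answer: -75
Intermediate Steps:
f(Z) = 7*Z
-8*5 + f(-5) = -8*5 + 7*(-5) = -40 - 35 = -75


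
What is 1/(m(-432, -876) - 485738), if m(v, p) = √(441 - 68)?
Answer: -485738/235941404271 - √373/235941404271 ≈ -2.0588e-6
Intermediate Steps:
m(v, p) = √373
1/(m(-432, -876) - 485738) = 1/(√373 - 485738) = 1/(-485738 + √373)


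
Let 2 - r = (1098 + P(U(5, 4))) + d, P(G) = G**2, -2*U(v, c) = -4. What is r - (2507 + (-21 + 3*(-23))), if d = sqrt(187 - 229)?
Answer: -3517 - I*sqrt(42) ≈ -3517.0 - 6.4807*I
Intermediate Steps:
d = I*sqrt(42) (d = sqrt(-42) = I*sqrt(42) ≈ 6.4807*I)
U(v, c) = 2 (U(v, c) = -1/2*(-4) = 2)
r = -1100 - I*sqrt(42) (r = 2 - ((1098 + 2**2) + I*sqrt(42)) = 2 - ((1098 + 4) + I*sqrt(42)) = 2 - (1102 + I*sqrt(42)) = 2 + (-1102 - I*sqrt(42)) = -1100 - I*sqrt(42) ≈ -1100.0 - 6.4807*I)
r - (2507 + (-21 + 3*(-23))) = (-1100 - I*sqrt(42)) - (2507 + (-21 + 3*(-23))) = (-1100 - I*sqrt(42)) - (2507 + (-21 - 69)) = (-1100 - I*sqrt(42)) - (2507 - 90) = (-1100 - I*sqrt(42)) - 1*2417 = (-1100 - I*sqrt(42)) - 2417 = -3517 - I*sqrt(42)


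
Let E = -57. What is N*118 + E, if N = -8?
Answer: -1001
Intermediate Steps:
N*118 + E = -8*118 - 57 = -944 - 57 = -1001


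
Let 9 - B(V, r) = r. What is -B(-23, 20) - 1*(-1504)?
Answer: 1515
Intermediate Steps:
B(V, r) = 9 - r
-B(-23, 20) - 1*(-1504) = -(9 - 1*20) - 1*(-1504) = -(9 - 20) + 1504 = -1*(-11) + 1504 = 11 + 1504 = 1515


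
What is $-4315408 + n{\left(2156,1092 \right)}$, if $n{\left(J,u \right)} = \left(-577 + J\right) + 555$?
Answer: $-4313274$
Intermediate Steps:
$n{\left(J,u \right)} = -22 + J$
$-4315408 + n{\left(2156,1092 \right)} = -4315408 + \left(-22 + 2156\right) = -4315408 + 2134 = -4313274$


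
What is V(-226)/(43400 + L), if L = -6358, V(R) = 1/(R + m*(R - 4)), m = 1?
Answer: -1/16891152 ≈ -5.9203e-8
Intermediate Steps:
V(R) = 1/(-4 + 2*R) (V(R) = 1/(R + 1*(R - 4)) = 1/(R + 1*(-4 + R)) = 1/(R + (-4 + R)) = 1/(-4 + 2*R))
V(-226)/(43400 + L) = (1/(2*(-2 - 226)))/(43400 - 6358) = ((½)/(-228))/37042 = ((½)*(-1/228))*(1/37042) = -1/456*1/37042 = -1/16891152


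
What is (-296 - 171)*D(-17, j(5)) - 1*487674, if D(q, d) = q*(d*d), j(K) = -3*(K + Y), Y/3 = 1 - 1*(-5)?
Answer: 37309905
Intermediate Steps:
Y = 18 (Y = 3*(1 - 1*(-5)) = 3*(1 + 5) = 3*6 = 18)
j(K) = -54 - 3*K (j(K) = -3*(K + 18) = -3*(18 + K) = -54 - 3*K)
D(q, d) = q*d²
(-296 - 171)*D(-17, j(5)) - 1*487674 = (-296 - 171)*(-17*(-54 - 3*5)²) - 1*487674 = -(-7939)*(-54 - 15)² - 487674 = -(-7939)*(-69)² - 487674 = -(-7939)*4761 - 487674 = -467*(-80937) - 487674 = 37797579 - 487674 = 37309905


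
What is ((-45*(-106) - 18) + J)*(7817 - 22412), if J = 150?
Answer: -71544690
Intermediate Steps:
((-45*(-106) - 18) + J)*(7817 - 22412) = ((-45*(-106) - 18) + 150)*(7817 - 22412) = ((4770 - 18) + 150)*(-14595) = (4752 + 150)*(-14595) = 4902*(-14595) = -71544690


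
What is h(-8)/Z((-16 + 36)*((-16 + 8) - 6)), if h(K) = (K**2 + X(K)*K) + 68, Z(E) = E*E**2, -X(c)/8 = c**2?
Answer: -151/784000 ≈ -0.00019260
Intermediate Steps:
X(c) = -8*c**2
Z(E) = E**3
h(K) = 68 + K**2 - 8*K**3 (h(K) = (K**2 + (-8*K**2)*K) + 68 = (K**2 - 8*K**3) + 68 = 68 + K**2 - 8*K**3)
h(-8)/Z((-16 + 36)*((-16 + 8) - 6)) = (68 + (-8)**2 - 8*(-8)**3)/(((-16 + 36)*((-16 + 8) - 6))**3) = (68 + 64 - 8*(-512))/((20*(-8 - 6))**3) = (68 + 64 + 4096)/((20*(-14))**3) = 4228/((-280)**3) = 4228/(-21952000) = 4228*(-1/21952000) = -151/784000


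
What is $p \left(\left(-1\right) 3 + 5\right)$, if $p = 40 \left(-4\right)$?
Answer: $-320$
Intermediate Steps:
$p = -160$
$p \left(\left(-1\right) 3 + 5\right) = - 160 \left(\left(-1\right) 3 + 5\right) = - 160 \left(-3 + 5\right) = \left(-160\right) 2 = -320$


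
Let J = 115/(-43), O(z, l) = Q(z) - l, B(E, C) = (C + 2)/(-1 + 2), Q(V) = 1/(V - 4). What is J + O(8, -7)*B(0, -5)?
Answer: -4201/172 ≈ -24.424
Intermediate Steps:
Q(V) = 1/(-4 + V)
B(E, C) = 2 + C (B(E, C) = (2 + C)/1 = (2 + C)*1 = 2 + C)
O(z, l) = 1/(-4 + z) - l
J = -115/43 (J = 115*(-1/43) = -115/43 ≈ -2.6744)
J + O(8, -7)*B(0, -5) = -115/43 + ((1 - 1*(-7)*(-4 + 8))/(-4 + 8))*(2 - 5) = -115/43 + ((1 - 1*(-7)*4)/4)*(-3) = -115/43 + ((1 + 28)/4)*(-3) = -115/43 + ((¼)*29)*(-3) = -115/43 + (29/4)*(-3) = -115/43 - 87/4 = -4201/172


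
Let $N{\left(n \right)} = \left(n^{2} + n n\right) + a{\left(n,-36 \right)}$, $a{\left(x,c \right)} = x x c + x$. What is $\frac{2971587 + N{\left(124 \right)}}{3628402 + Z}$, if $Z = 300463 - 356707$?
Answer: $\frac{2448927}{3572158} \approx 0.68556$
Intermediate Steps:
$a{\left(x,c \right)} = x + c x^{2}$ ($a{\left(x,c \right)} = x^{2} c + x = c x^{2} + x = x + c x^{2}$)
$Z = -56244$ ($Z = 300463 - 356707 = -56244$)
$N{\left(n \right)} = 2 n^{2} + n \left(1 - 36 n\right)$ ($N{\left(n \right)} = \left(n^{2} + n n\right) + n \left(1 - 36 n\right) = \left(n^{2} + n^{2}\right) + n \left(1 - 36 n\right) = 2 n^{2} + n \left(1 - 36 n\right)$)
$\frac{2971587 + N{\left(124 \right)}}{3628402 + Z} = \frac{2971587 + 124 \left(1 - 4216\right)}{3628402 - 56244} = \frac{2971587 + 124 \left(1 - 4216\right)}{3572158} = \left(2971587 + 124 \left(-4215\right)\right) \frac{1}{3572158} = \left(2971587 - 522660\right) \frac{1}{3572158} = 2448927 \cdot \frac{1}{3572158} = \frac{2448927}{3572158}$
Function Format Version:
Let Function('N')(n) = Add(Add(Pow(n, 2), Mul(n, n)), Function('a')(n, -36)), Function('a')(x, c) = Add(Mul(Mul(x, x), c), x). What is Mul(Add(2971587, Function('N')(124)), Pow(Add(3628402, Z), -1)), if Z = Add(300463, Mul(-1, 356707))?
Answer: Rational(2448927, 3572158) ≈ 0.68556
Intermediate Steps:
Function('a')(x, c) = Add(x, Mul(c, Pow(x, 2))) (Function('a')(x, c) = Add(Mul(Pow(x, 2), c), x) = Add(Mul(c, Pow(x, 2)), x) = Add(x, Mul(c, Pow(x, 2))))
Z = -56244 (Z = Add(300463, -356707) = -56244)
Function('N')(n) = Add(Mul(2, Pow(n, 2)), Mul(n, Add(1, Mul(-36, n)))) (Function('N')(n) = Add(Add(Pow(n, 2), Mul(n, n)), Mul(n, Add(1, Mul(-36, n)))) = Add(Add(Pow(n, 2), Pow(n, 2)), Mul(n, Add(1, Mul(-36, n)))) = Add(Mul(2, Pow(n, 2)), Mul(n, Add(1, Mul(-36, n)))))
Mul(Add(2971587, Function('N')(124)), Pow(Add(3628402, Z), -1)) = Mul(Add(2971587, Mul(124, Add(1, Mul(-34, 124)))), Pow(Add(3628402, -56244), -1)) = Mul(Add(2971587, Mul(124, Add(1, -4216))), Pow(3572158, -1)) = Mul(Add(2971587, Mul(124, -4215)), Rational(1, 3572158)) = Mul(Add(2971587, -522660), Rational(1, 3572158)) = Mul(2448927, Rational(1, 3572158)) = Rational(2448927, 3572158)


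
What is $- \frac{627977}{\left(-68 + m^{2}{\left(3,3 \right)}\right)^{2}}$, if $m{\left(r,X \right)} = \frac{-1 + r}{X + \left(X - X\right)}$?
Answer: $- \frac{50866137}{369664} \approx -137.6$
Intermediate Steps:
$m{\left(r,X \right)} = \frac{-1 + r}{X}$ ($m{\left(r,X \right)} = \frac{-1 + r}{X + 0} = \frac{-1 + r}{X}$)
$- \frac{627977}{\left(-68 + m^{2}{\left(3,3 \right)}\right)^{2}} = - \frac{627977}{\left(-68 + \left(\frac{-1 + 3}{3}\right)^{2}\right)^{2}} = - \frac{627977}{\left(-68 + \left(\frac{1}{3} \cdot 2\right)^{2}\right)^{2}} = - \frac{627977}{\left(-68 + \left(\frac{2}{3}\right)^{2}\right)^{2}} = - \frac{627977}{\left(-68 + \frac{4}{9}\right)^{2}} = - \frac{627977}{\left(- \frac{608}{9}\right)^{2}} = - \frac{627977}{\frac{369664}{81}} = \left(-627977\right) \frac{81}{369664} = - \frac{50866137}{369664}$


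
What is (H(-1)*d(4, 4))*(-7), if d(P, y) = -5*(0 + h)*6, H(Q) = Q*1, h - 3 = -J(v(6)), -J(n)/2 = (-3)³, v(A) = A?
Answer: 10710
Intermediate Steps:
J(n) = 54 (J(n) = -2*(-3)³ = -2*(-27) = 54)
h = -51 (h = 3 - 1*54 = 3 - 54 = -51)
H(Q) = Q
d(P, y) = 1530 (d(P, y) = -5*(0 - 51)*6 = -(-255)*6 = -5*(-306) = 1530)
(H(-1)*d(4, 4))*(-7) = -1*1530*(-7) = -1530*(-7) = 10710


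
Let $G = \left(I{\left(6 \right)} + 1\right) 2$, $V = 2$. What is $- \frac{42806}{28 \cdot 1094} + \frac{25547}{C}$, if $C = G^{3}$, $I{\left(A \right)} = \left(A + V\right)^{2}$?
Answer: $- \frac{11657778287}{8412313000} \approx -1.3858$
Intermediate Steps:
$I{\left(A \right)} = \left(2 + A\right)^{2}$ ($I{\left(A \right)} = \left(A + 2\right)^{2} = \left(2 + A\right)^{2}$)
$G = 130$ ($G = \left(\left(2 + 6\right)^{2} + 1\right) 2 = \left(8^{2} + 1\right) 2 = \left(64 + 1\right) 2 = 65 \cdot 2 = 130$)
$C = 2197000$ ($C = 130^{3} = 2197000$)
$- \frac{42806}{28 \cdot 1094} + \frac{25547}{C} = - \frac{42806}{28 \cdot 1094} + \frac{25547}{2197000} = - \frac{42806}{30632} + 25547 \cdot \frac{1}{2197000} = \left(-42806\right) \frac{1}{30632} + \frac{25547}{2197000} = - \frac{21403}{15316} + \frac{25547}{2197000} = - \frac{11657778287}{8412313000}$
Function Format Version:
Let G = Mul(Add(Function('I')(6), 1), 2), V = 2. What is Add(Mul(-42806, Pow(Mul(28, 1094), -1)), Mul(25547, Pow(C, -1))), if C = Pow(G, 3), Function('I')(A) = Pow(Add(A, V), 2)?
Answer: Rational(-11657778287, 8412313000) ≈ -1.3858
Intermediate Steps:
Function('I')(A) = Pow(Add(2, A), 2) (Function('I')(A) = Pow(Add(A, 2), 2) = Pow(Add(2, A), 2))
G = 130 (G = Mul(Add(Pow(Add(2, 6), 2), 1), 2) = Mul(Add(Pow(8, 2), 1), 2) = Mul(Add(64, 1), 2) = Mul(65, 2) = 130)
C = 2197000 (C = Pow(130, 3) = 2197000)
Add(Mul(-42806, Pow(Mul(28, 1094), -1)), Mul(25547, Pow(C, -1))) = Add(Mul(-42806, Pow(Mul(28, 1094), -1)), Mul(25547, Pow(2197000, -1))) = Add(Mul(-42806, Pow(30632, -1)), Mul(25547, Rational(1, 2197000))) = Add(Mul(-42806, Rational(1, 30632)), Rational(25547, 2197000)) = Add(Rational(-21403, 15316), Rational(25547, 2197000)) = Rational(-11657778287, 8412313000)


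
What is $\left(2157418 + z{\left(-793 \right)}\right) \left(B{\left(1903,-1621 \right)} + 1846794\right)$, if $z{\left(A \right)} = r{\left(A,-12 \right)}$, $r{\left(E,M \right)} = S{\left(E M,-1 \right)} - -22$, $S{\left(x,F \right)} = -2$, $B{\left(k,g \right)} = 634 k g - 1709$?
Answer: $-4215406581008766$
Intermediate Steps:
$B{\left(k,g \right)} = -1709 + 634 g k$ ($B{\left(k,g \right)} = 634 g k - 1709 = -1709 + 634 g k$)
$r{\left(E,M \right)} = 20$ ($r{\left(E,M \right)} = -2 - -22 = -2 + 22 = 20$)
$z{\left(A \right)} = 20$
$\left(2157418 + z{\left(-793 \right)}\right) \left(B{\left(1903,-1621 \right)} + 1846794\right) = \left(2157418 + 20\right) \left(\left(-1709 + 634 \left(-1621\right) 1903\right) + 1846794\right) = 2157438 \left(\left(-1709 - 1955739742\right) + 1846794\right) = 2157438 \left(-1955741451 + 1846794\right) = 2157438 \left(-1953894657\right) = -4215406581008766$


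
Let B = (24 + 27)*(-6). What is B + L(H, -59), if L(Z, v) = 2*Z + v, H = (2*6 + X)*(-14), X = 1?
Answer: -729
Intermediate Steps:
H = -182 (H = (2*6 + 1)*(-14) = (12 + 1)*(-14) = 13*(-14) = -182)
B = -306 (B = 51*(-6) = -306)
L(Z, v) = v + 2*Z
B + L(H, -59) = -306 + (-59 + 2*(-182)) = -306 + (-59 - 364) = -306 - 423 = -729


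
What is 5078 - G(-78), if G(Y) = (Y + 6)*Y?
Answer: -538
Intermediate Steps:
G(Y) = Y*(6 + Y) (G(Y) = (6 + Y)*Y = Y*(6 + Y))
5078 - G(-78) = 5078 - (-78)*(6 - 78) = 5078 - (-78)*(-72) = 5078 - 1*5616 = 5078 - 5616 = -538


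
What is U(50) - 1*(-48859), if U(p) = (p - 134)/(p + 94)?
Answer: 586301/12 ≈ 48858.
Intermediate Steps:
U(p) = (-134 + p)/(94 + p)
U(50) - 1*(-48859) = (-134 + 50)/(94 + 50) - 1*(-48859) = -84/144 + 48859 = (1/144)*(-84) + 48859 = -7/12 + 48859 = 586301/12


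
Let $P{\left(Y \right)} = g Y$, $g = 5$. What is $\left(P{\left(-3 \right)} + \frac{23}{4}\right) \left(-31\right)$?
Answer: $\frac{1147}{4} \approx 286.75$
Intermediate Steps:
$P{\left(Y \right)} = 5 Y$
$\left(P{\left(-3 \right)} + \frac{23}{4}\right) \left(-31\right) = \left(5 \left(-3\right) + \frac{23}{4}\right) \left(-31\right) = \left(-15 + 23 \cdot \frac{1}{4}\right) \left(-31\right) = \left(-15 + \frac{23}{4}\right) \left(-31\right) = \left(- \frac{37}{4}\right) \left(-31\right) = \frac{1147}{4}$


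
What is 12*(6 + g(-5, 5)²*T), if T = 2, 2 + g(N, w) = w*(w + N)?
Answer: 168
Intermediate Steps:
g(N, w) = -2 + w*(N + w) (g(N, w) = -2 + w*(w + N) = -2 + w*(N + w))
12*(6 + g(-5, 5)²*T) = 12*(6 + (-2 + 5² - 5*5)²*2) = 12*(6 + (-2 + 25 - 25)²*2) = 12*(6 + (-2)²*2) = 12*(6 + 4*2) = 12*(6 + 8) = 12*14 = 168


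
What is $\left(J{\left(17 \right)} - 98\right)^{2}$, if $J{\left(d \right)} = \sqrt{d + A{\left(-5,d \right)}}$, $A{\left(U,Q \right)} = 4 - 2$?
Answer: $\left(98 - \sqrt{19}\right)^{2} \approx 8768.7$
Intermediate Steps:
$A{\left(U,Q \right)} = 2$ ($A{\left(U,Q \right)} = 4 - 2 = 2$)
$J{\left(d \right)} = \sqrt{2 + d}$ ($J{\left(d \right)} = \sqrt{d + 2} = \sqrt{2 + d}$)
$\left(J{\left(17 \right)} - 98\right)^{2} = \left(\sqrt{2 + 17} - 98\right)^{2} = \left(\sqrt{19} - 98\right)^{2} = \left(-98 + \sqrt{19}\right)^{2}$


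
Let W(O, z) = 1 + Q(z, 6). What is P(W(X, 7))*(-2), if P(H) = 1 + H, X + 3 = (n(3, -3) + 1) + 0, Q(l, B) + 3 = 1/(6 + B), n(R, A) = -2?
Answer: 11/6 ≈ 1.8333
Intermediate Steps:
Q(l, B) = -3 + 1/(6 + B)
X = -4 (X = -3 + ((-2 + 1) + 0) = -3 + (-1 + 0) = -3 - 1 = -4)
W(O, z) = -23/12 (W(O, z) = 1 + (-17 - 3*6)/(6 + 6) = 1 + (-17 - 18)/12 = 1 + (1/12)*(-35) = 1 - 35/12 = -23/12)
P(W(X, 7))*(-2) = (1 - 23/12)*(-2) = -11/12*(-2) = 11/6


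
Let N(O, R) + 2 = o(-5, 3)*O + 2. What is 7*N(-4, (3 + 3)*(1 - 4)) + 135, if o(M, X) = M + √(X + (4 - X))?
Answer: 219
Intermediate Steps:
o(M, X) = 2 + M (o(M, X) = M + √4 = M + 2 = 2 + M)
N(O, R) = -3*O (N(O, R) = -2 + ((2 - 5)*O + 2) = -2 + (-3*O + 2) = -2 + (2 - 3*O) = -3*O)
7*N(-4, (3 + 3)*(1 - 4)) + 135 = 7*(-3*(-4)) + 135 = 7*12 + 135 = 84 + 135 = 219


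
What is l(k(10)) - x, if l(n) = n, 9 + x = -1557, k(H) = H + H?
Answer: 1586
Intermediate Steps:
k(H) = 2*H
x = -1566 (x = -9 - 1557 = -1566)
l(k(10)) - x = 2*10 - 1*(-1566) = 20 + 1566 = 1586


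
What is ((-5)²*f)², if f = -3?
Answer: 5625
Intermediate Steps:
((-5)²*f)² = ((-5)²*(-3))² = (25*(-3))² = (-75)² = 5625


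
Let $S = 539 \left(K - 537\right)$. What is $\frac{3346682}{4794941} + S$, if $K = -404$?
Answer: $- \frac{2431985933577}{4794941} \approx -5.072 \cdot 10^{5}$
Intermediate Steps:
$S = -507199$ ($S = 539 \left(-404 - 537\right) = 539 \left(-941\right) = -507199$)
$\frac{3346682}{4794941} + S = \frac{3346682}{4794941} - 507199 = - \frac{2431985933577}{4794941}$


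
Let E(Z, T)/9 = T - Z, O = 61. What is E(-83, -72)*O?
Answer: 6039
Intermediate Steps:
E(Z, T) = -9*Z + 9*T (E(Z, T) = 9*(T - Z) = -9*Z + 9*T)
E(-83, -72)*O = (-9*(-83) + 9*(-72))*61 = (747 - 648)*61 = 99*61 = 6039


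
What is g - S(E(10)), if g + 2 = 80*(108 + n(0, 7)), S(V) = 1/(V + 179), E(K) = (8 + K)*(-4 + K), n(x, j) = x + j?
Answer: 2639825/287 ≈ 9198.0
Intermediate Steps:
n(x, j) = j + x
E(K) = (-4 + K)*(8 + K)
S(V) = 1/(179 + V)
g = 9198 (g = -2 + 80*(108 + (7 + 0)) = -2 + 80*(108 + 7) = -2 + 80*115 = -2 + 9200 = 9198)
g - S(E(10)) = 9198 - 1/(179 + (-32 + 10² + 4*10)) = 9198 - 1/(179 + (-32 + 100 + 40)) = 9198 - 1/(179 + 108) = 9198 - 1/287 = 2639825/287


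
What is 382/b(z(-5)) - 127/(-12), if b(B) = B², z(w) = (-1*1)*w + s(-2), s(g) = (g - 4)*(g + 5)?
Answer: 26047/2028 ≈ 12.844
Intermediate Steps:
s(g) = (-4 + g)*(5 + g)
z(w) = -18 - w (z(w) = (-1*1)*w + (-20 - 2 + (-2)²) = -w + (-20 - 2 + 4) = -w - 18 = -18 - w)
382/b(z(-5)) - 127/(-12) = 382/((-18 - 1*(-5))²) - 127/(-12) = 382/((-18 + 5)²) - 127*(-1/12) = 382/((-13)²) + 127/12 = 382/169 + 127/12 = 26047/2028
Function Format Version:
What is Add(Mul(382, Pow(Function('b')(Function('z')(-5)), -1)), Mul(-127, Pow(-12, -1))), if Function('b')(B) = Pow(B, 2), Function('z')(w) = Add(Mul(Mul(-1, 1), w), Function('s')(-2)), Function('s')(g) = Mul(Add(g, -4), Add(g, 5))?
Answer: Rational(26047, 2028) ≈ 12.844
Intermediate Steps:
Function('s')(g) = Mul(Add(-4, g), Add(5, g))
Function('z')(w) = Add(-18, Mul(-1, w)) (Function('z')(w) = Add(Mul(Mul(-1, 1), w), Add(-20, -2, Pow(-2, 2))) = Add(Mul(-1, w), Add(-20, -2, 4)) = Add(Mul(-1, w), -18) = Add(-18, Mul(-1, w)))
Add(Mul(382, Pow(Function('b')(Function('z')(-5)), -1)), Mul(-127, Pow(-12, -1))) = Add(Mul(382, Pow(Pow(Add(-18, Mul(-1, -5)), 2), -1)), Mul(-127, Pow(-12, -1))) = Add(Mul(382, Pow(Pow(Add(-18, 5), 2), -1)), Mul(-127, Rational(-1, 12))) = Add(Mul(382, Pow(Pow(-13, 2), -1)), Rational(127, 12)) = Add(Mul(382, Pow(169, -1)), Rational(127, 12)) = Add(Mul(382, Rational(1, 169)), Rational(127, 12)) = Add(Rational(382, 169), Rational(127, 12)) = Rational(26047, 2028)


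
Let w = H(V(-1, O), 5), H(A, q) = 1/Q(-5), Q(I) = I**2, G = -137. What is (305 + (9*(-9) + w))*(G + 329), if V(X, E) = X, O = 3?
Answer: 1075392/25 ≈ 43016.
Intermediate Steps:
H(A, q) = 1/25 (H(A, q) = 1/((-5)**2) = 1/25)
w = 1/25 ≈ 0.040000
(305 + (9*(-9) + w))*(G + 329) = (305 + (9*(-9) + 1/25))*(-137 + 329) = (305 + (-81 + 1/25))*192 = (305 - 2024/25)*192 = (5601/25)*192 = 1075392/25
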